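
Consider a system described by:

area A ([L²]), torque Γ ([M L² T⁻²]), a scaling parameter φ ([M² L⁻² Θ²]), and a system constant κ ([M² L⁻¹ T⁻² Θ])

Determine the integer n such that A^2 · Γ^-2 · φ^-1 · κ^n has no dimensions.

Balance the M exponent: (2)·n from κ, plus 2·(0) − 2·(1) − (2) = -4 from the rest, must sum to zero.
2n − 4 = 0, so n = 2.

2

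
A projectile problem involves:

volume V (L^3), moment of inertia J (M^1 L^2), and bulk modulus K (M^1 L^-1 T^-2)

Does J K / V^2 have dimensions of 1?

Sum the exponent of each base dimension across the product:
  M: −2·[V]_M + [J]_M + [K]_M = −2·(0) + (1) + (1) = 2
  L: −2·[V]_L + [J]_L + [K]_L = −2·(3) + (2) + (-1) = -5
  T: −2·[V]_T + [J]_T + [K]_T = −2·(0) + (0) + (-2) = -2
Net dimensions [M² L⁻⁵ T⁻²] ≠ [1] — not dimensionless.

no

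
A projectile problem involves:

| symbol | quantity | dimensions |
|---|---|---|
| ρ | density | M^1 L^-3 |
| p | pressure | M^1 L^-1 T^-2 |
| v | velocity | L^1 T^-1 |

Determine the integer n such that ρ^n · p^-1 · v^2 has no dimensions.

Balance the M exponent: (1)·n from ρ, plus −(1) + 2·(0) = -1 from the rest, must sum to zero.
n − 1 = 0, so n = 1.

1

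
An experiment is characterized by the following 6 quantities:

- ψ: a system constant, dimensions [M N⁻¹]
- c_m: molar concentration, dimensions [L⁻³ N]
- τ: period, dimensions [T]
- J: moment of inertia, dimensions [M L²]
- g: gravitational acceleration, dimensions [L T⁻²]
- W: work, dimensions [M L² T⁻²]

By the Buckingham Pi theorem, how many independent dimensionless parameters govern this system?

2

There are 6 variables and 4 base dimensions (M, L, T, N).
The dimension matrix has rank 4.
Independent dimensionless groups: 6 − 4 = 2.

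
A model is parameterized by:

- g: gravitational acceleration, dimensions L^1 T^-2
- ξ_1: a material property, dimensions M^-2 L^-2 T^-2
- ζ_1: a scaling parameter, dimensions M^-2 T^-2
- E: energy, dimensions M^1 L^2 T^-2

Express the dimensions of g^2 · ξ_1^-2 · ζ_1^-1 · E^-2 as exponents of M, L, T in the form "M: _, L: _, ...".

Collect each base-dimension exponent across the product:
  M: 2·(0) − 2·(-2) − (-2) − 2·(1) = 4
  L: 2·(1) − 2·(-2) − (0) − 2·(2) = 2
  T: 2·(-2) − 2·(-2) − (-2) − 2·(-2) = 6
So the dimensions are [M⁴ L² T⁶].

M: 4, L: 2, T: 6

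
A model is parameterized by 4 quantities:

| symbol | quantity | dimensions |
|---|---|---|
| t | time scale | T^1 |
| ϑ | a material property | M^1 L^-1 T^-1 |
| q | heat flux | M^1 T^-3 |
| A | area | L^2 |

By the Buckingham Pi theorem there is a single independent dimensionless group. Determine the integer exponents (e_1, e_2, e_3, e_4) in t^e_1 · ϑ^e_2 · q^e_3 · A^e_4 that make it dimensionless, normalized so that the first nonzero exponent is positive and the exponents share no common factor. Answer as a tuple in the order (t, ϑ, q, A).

M: e_1·(0) + e_2·(1) + e_3·(1) + e_4·(0) = 0
L: e_1·(0) + e_2·(-1) + e_3·(0) + e_4·(2) = 0
T: e_1·(1) + e_2·(-1) + e_3·(-3) + e_4·(0) = 0
Solving this homogeneous linear system for the smallest-integer solution (first nonzero entry positive) gives (4, -2, 2, -1).

(4, -2, 2, -1)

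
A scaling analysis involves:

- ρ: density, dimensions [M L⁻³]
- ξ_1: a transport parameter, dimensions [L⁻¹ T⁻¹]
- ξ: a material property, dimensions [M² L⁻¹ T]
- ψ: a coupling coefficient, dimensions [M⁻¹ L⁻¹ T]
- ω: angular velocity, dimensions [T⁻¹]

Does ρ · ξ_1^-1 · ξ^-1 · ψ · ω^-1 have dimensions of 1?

Sum the exponent of each base dimension across the product:
  M: [ρ]_M − [ξ_1]_M − [ξ]_M + [ψ]_M − [ω]_M = (1) − (0) − (2) + (-1) − (0) = -2
  L: [ρ]_L − [ξ_1]_L − [ξ]_L + [ψ]_L − [ω]_L = (-3) − (-1) − (-1) + (-1) − (0) = -2
  T: [ρ]_T − [ξ_1]_T − [ξ]_T + [ψ]_T − [ω]_T = (0) − (-1) − (1) + (1) − (-1) = 2
Net dimensions [M⁻² L⁻² T²] ≠ [1] — not dimensionless.

no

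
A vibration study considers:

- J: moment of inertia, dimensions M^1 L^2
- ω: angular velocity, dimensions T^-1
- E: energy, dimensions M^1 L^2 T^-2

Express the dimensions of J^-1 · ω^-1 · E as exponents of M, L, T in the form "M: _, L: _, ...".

Collect each base-dimension exponent across the product:
  M: −(1) − (0) + (1) = 0
  L: −(2) − (0) + (2) = 0
  T: −(0) − (-1) + (-2) = -1
So the dimensions are [T⁻¹].

M: 0, L: 0, T: -1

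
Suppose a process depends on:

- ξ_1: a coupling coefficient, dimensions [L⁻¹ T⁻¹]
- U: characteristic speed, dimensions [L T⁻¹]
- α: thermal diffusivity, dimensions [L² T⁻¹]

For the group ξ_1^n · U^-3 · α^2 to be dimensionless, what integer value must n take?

Balance the L exponent: (-1)·n from ξ_1, plus −3·(1) + 2·(2) = 1 from the rest, must sum to zero.
−n + 1 = 0, so n = 1.

1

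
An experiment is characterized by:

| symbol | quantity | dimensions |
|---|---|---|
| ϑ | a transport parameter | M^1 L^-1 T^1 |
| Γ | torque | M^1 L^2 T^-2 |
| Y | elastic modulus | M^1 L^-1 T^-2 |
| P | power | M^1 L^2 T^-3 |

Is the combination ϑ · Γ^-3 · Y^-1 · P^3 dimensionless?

Sum the exponent of each base dimension across the product:
  M: [ϑ]_M − 3·[Γ]_M − [Y]_M + 3·[P]_M = (1) − 3·(1) − (1) + 3·(1) = 0
  L: [ϑ]_L − 3·[Γ]_L − [Y]_L + 3·[P]_L = (-1) − 3·(2) − (-1) + 3·(2) = 0
  T: [ϑ]_T − 3·[Γ]_T − [Y]_T + 3·[P]_T = (1) − 3·(-2) − (-2) + 3·(-3) = 0
All base exponents vanish — dimensionless.

yes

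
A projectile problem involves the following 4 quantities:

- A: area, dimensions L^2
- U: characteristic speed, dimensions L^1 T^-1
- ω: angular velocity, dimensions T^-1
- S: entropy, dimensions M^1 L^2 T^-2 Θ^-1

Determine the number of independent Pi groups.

1

There are 4 variables and 4 base dimensions (M, L, T, Θ).
The dimension matrix has rank 3 (less than 4: the dimension vectors are linearly dependent).
Independent dimensionless groups: 4 − 3 = 1.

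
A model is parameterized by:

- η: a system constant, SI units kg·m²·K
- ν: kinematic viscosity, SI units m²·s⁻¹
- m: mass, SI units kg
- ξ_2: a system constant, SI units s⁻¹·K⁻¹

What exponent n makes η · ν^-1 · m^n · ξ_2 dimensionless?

-1

Balance the M exponent: (1)·n from m, plus (1) − (0) + (0) = 1 from the rest, must sum to zero.
n + 1 = 0, so n = -1.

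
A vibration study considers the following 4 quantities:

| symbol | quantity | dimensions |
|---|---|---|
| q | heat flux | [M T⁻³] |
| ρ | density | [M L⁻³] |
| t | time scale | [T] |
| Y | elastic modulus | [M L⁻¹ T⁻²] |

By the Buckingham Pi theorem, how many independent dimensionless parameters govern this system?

1

There are 4 variables and 3 base dimensions (M, L, T).
The dimension matrix has rank 3.
Independent dimensionless groups: 4 − 3 = 1.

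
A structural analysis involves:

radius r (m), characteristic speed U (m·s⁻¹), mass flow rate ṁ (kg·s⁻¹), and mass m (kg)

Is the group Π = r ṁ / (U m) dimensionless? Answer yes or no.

Sum the exponent of each base dimension across the product:
  M: [r]_M − [U]_M + [ṁ]_M − [m]_M = (0) − (0) + (1) − (1) = 0
  L: [r]_L − [U]_L + [ṁ]_L − [m]_L = (1) − (1) + (0) − (0) = 0
  T: [r]_T − [U]_T + [ṁ]_T − [m]_T = (0) − (-1) + (-1) − (0) = 0
All base exponents vanish — dimensionless.

yes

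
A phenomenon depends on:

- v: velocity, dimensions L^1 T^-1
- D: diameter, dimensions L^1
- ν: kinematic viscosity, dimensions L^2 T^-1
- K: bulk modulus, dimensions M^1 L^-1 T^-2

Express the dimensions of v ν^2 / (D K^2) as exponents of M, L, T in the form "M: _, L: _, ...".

Collect each base-dimension exponent across the product:
  M: (0) − (0) + 2·(0) − 2·(1) = -2
  L: (1) − (1) + 2·(2) − 2·(-1) = 6
  T: (-1) − (0) + 2·(-1) − 2·(-2) = 1
So the dimensions are [M⁻² L⁶ T].

M: -2, L: 6, T: 1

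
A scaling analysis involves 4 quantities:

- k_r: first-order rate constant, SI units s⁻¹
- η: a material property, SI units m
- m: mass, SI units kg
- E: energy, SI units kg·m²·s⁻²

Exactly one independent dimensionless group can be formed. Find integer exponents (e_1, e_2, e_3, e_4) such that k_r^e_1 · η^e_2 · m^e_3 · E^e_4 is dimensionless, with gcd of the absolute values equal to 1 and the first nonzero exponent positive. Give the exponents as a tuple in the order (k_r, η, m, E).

M: e_1·(0) + e_2·(0) + e_3·(1) + e_4·(1) = 0
L: e_1·(0) + e_2·(1) + e_3·(0) + e_4·(2) = 0
T: e_1·(-1) + e_2·(0) + e_3·(0) + e_4·(-2) = 0
Solving this homogeneous linear system for the smallest-integer solution (first nonzero entry positive) gives (2, 2, 1, -1).

(2, 2, 1, -1)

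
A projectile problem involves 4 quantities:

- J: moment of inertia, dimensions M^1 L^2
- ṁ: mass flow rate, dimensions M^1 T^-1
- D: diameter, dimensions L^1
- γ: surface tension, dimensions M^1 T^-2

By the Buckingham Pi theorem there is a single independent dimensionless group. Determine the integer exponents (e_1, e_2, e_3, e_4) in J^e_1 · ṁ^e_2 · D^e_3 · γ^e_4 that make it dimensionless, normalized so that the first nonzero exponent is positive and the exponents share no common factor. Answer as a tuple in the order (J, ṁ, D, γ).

(1, -2, -2, 1)

M: e_1·(1) + e_2·(1) + e_3·(0) + e_4·(1) = 0
L: e_1·(2) + e_2·(0) + e_3·(1) + e_4·(0) = 0
T: e_1·(0) + e_2·(-1) + e_3·(0) + e_4·(-2) = 0
Solving this homogeneous linear system for the smallest-integer solution (first nonzero entry positive) gives (1, -2, -2, 1).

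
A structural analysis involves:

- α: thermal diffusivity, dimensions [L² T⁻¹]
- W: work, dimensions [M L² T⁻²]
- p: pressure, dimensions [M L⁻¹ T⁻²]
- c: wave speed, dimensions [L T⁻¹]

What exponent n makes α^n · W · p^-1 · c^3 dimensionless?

-3

Balance the L exponent: (2)·n from α, plus (2) − (-1) + 3·(1) = 6 from the rest, must sum to zero.
2n + 6 = 0, so n = -3.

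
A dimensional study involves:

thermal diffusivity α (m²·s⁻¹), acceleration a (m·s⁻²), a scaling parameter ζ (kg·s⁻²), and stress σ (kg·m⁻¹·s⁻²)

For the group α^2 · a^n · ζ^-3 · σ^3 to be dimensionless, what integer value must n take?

-1

Balance the L exponent: (1)·n from a, plus 2·(2) − 3·(0) + 3·(-1) = 1 from the rest, must sum to zero.
n + 1 = 0, so n = -1.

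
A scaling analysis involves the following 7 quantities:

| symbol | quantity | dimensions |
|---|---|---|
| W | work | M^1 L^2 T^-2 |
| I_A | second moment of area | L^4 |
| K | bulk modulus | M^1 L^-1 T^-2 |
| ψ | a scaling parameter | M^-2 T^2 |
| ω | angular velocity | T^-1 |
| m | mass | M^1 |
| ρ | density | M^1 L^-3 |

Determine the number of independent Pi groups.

4

There are 7 variables and 3 base dimensions (M, L, T).
The dimension matrix has rank 3.
Independent dimensionless groups: 7 − 3 = 4.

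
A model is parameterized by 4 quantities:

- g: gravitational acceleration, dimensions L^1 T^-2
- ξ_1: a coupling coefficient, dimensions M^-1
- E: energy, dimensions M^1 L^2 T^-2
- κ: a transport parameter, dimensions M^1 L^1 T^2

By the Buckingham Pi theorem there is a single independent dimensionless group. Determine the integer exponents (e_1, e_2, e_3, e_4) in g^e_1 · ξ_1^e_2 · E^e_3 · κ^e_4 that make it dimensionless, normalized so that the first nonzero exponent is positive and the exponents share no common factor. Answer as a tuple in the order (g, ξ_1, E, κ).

M: e_1·(0) + e_2·(-1) + e_3·(1) + e_4·(1) = 0
L: e_1·(1) + e_2·(0) + e_3·(2) + e_4·(1) = 0
T: e_1·(-2) + e_2·(0) + e_3·(-2) + e_4·(2) = 0
Solving this homogeneous linear system for the smallest-integer solution (first nonzero entry positive) gives (3, -1, -2, 1).

(3, -1, -2, 1)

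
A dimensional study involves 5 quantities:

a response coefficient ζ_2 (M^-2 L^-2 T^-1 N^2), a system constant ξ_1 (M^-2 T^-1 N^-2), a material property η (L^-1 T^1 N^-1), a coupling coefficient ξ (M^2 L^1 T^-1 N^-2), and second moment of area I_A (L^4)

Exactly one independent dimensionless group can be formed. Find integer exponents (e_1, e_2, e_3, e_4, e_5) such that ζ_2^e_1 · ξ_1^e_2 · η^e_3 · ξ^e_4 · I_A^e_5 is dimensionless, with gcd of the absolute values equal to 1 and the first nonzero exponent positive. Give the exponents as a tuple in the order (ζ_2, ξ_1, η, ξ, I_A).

(3, -1, 4, 2, 2)

M: e_1·(-2) + e_2·(-2) + e_3·(0) + e_4·(2) + e_5·(0) = 0
L: e_1·(-2) + e_2·(0) + e_3·(-1) + e_4·(1) + e_5·(4) = 0
T: e_1·(-1) + e_2·(-1) + e_3·(1) + e_4·(-1) + e_5·(0) = 0
N: e_1·(2) + e_2·(-2) + e_3·(-1) + e_4·(-2) + e_5·(0) = 0
Solving this homogeneous linear system for the smallest-integer solution (first nonzero entry positive) gives (3, -1, 4, 2, 2).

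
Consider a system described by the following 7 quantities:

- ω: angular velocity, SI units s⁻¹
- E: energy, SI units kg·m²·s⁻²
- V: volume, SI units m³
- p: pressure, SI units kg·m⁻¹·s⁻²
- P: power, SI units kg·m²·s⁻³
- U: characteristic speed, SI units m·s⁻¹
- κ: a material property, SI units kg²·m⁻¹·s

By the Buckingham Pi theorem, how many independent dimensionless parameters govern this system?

4

There are 7 variables and 3 base dimensions (M, L, T).
The dimension matrix has rank 3.
Independent dimensionless groups: 7 − 3 = 4.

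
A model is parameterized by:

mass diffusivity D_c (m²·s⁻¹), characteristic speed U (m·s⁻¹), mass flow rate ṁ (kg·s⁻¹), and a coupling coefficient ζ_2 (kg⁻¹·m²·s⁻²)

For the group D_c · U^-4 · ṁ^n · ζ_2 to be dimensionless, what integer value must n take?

1

Balance the M exponent: (1)·n from ṁ, plus (0) − 4·(0) + (-1) = -1 from the rest, must sum to zero.
n − 1 = 0, so n = 1.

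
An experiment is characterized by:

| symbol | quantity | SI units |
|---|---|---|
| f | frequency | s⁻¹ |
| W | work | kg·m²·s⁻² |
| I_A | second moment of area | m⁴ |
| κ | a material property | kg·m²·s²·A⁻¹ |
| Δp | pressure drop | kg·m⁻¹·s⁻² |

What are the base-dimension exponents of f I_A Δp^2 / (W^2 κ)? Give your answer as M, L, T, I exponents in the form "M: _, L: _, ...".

Collect each base-dimension exponent across the product:
  M: (0) − 2·(1) + (0) − (1) + 2·(1) = -1
  L: (0) − 2·(2) + (4) − (2) + 2·(-1) = -4
  T: (-1) − 2·(-2) + (0) − (2) + 2·(-2) = -3
  I: (0) − 2·(0) + (0) − (-1) + 2·(0) = 1
So the dimensions are [M⁻¹ L⁻⁴ T⁻³ I].

M: -1, L: -4, T: -3, I: 1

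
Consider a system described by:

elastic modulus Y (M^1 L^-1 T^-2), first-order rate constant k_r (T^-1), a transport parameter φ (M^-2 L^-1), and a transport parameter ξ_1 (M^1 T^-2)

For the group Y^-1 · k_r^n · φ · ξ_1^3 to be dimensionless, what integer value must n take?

Balance the T exponent: (-1)·n from k_r, plus −(-2) + (0) + 3·(-2) = -4 from the rest, must sum to zero.
−n − 4 = 0, so n = -4.

-4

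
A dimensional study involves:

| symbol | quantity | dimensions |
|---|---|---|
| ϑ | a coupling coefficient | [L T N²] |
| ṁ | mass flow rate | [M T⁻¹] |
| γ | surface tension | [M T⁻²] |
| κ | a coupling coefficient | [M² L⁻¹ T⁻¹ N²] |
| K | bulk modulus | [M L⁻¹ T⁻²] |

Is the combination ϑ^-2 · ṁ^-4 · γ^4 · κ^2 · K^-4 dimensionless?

Sum the exponent of each base dimension across the product:
  M: −2·[ϑ]_M − 4·[ṁ]_M + 4·[γ]_M + 2·[κ]_M − 4·[K]_M = −2·(0) − 4·(1) + 4·(1) + 2·(2) − 4·(1) = 0
  L: −2·[ϑ]_L − 4·[ṁ]_L + 4·[γ]_L + 2·[κ]_L − 4·[K]_L = −2·(1) − 4·(0) + 4·(0) + 2·(-1) − 4·(-1) = 0
  T: −2·[ϑ]_T − 4·[ṁ]_T + 4·[γ]_T + 2·[κ]_T − 4·[K]_T = −2·(1) − 4·(-1) + 4·(-2) + 2·(-1) − 4·(-2) = 0
  N: −2·[ϑ]_N − 4·[ṁ]_N + 4·[γ]_N + 2·[κ]_N − 4·[K]_N = −2·(2) − 4·(0) + 4·(0) + 2·(2) − 4·(0) = 0
All base exponents vanish — dimensionless.

yes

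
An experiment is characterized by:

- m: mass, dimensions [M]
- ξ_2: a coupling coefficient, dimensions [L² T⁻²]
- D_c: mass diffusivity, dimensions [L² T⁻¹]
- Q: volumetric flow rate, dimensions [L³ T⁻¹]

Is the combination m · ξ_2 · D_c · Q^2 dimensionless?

Sum the exponent of each base dimension across the product:
  M: [m]_M + [ξ_2]_M + [D_c]_M + 2·[Q]_M = (1) + (0) + (0) + 2·(0) = 1
  L: [m]_L + [ξ_2]_L + [D_c]_L + 2·[Q]_L = (0) + (2) + (2) + 2·(3) = 10
  T: [m]_T + [ξ_2]_T + [D_c]_T + 2·[Q]_T = (0) + (-2) + (-1) + 2·(-1) = -5
Net dimensions [M L¹⁰ T⁻⁵] ≠ [1] — not dimensionless.

no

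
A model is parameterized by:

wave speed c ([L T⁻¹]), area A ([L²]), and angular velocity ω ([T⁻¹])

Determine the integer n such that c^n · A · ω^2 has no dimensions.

-2

Balance the L exponent: (1)·n from c, plus (2) + 2·(0) = 2 from the rest, must sum to zero.
n + 2 = 0, so n = -2.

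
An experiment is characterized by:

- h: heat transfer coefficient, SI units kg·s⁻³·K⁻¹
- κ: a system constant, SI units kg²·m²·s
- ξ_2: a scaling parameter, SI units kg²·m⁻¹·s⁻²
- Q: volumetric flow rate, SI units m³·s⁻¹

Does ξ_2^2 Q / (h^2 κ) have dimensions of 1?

Sum the exponent of each base dimension across the product:
  M: −2·[h]_M − [κ]_M + 2·[ξ_2]_M + [Q]_M = −2·(1) − (2) + 2·(2) + (0) = 0
  L: −2·[h]_L − [κ]_L + 2·[ξ_2]_L + [Q]_L = −2·(0) − (2) + 2·(-1) + (3) = -1
  T: −2·[h]_T − [κ]_T + 2·[ξ_2]_T + [Q]_T = −2·(-3) − (1) + 2·(-2) + (-1) = 0
  Θ: −2·[h]_Θ − [κ]_Θ + 2·[ξ_2]_Θ + [Q]_Θ = −2·(-1) − (0) + 2·(0) + (0) = 2
Net dimensions [L⁻¹ Θ²] ≠ [1] — not dimensionless.

no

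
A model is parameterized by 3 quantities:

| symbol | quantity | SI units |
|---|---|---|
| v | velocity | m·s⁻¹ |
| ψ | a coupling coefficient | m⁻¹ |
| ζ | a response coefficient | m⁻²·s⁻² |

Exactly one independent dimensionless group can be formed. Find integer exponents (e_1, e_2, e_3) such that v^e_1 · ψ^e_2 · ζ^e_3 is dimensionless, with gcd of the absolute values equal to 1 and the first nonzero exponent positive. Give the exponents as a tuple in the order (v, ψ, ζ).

L: e_1·(1) + e_2·(-1) + e_3·(-2) = 0
T: e_1·(-1) + e_2·(0) + e_3·(-2) = 0
Solving this homogeneous linear system for the smallest-integer solution (first nonzero entry positive) gives (2, 4, -1).

(2, 4, -1)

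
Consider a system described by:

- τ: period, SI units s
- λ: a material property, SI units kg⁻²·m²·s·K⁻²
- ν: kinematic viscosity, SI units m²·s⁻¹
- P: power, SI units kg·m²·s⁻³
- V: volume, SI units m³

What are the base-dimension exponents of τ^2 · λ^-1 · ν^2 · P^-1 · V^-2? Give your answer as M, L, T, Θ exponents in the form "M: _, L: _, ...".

Collect each base-dimension exponent across the product:
  M: 2·(0) − (-2) + 2·(0) − (1) − 2·(0) = 1
  L: 2·(0) − (2) + 2·(2) − (2) − 2·(3) = -6
  T: 2·(1) − (1) + 2·(-1) − (-3) − 2·(0) = 2
  Θ: 2·(0) − (-2) + 2·(0) − (0) − 2·(0) = 2
So the dimensions are [M L⁻⁶ T² Θ²].

M: 1, L: -6, T: 2, Θ: 2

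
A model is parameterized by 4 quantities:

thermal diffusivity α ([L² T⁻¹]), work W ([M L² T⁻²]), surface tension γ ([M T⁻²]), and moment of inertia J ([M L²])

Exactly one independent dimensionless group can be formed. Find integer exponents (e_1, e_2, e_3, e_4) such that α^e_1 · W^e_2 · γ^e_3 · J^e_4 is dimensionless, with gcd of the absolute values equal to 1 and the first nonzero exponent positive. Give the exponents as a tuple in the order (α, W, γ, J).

(2, -3, 2, 1)

M: e_1·(0) + e_2·(1) + e_3·(1) + e_4·(1) = 0
L: e_1·(2) + e_2·(2) + e_3·(0) + e_4·(2) = 0
T: e_1·(-1) + e_2·(-2) + e_3·(-2) + e_4·(0) = 0
Solving this homogeneous linear system for the smallest-integer solution (first nonzero entry positive) gives (2, -3, 2, 1).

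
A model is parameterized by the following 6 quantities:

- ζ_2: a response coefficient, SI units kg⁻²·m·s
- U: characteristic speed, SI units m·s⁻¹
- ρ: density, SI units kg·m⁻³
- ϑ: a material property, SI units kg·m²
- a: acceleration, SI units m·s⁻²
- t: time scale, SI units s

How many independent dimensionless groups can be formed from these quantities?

3

There are 6 variables and 3 base dimensions (M, L, T).
The dimension matrix has rank 3.
Independent dimensionless groups: 6 − 3 = 3.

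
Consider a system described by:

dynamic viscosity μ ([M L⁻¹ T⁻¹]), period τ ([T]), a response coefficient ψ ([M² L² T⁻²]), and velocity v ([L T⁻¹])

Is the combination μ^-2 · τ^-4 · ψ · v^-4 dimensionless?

Sum the exponent of each base dimension across the product:
  M: −2·[μ]_M − 4·[τ]_M + [ψ]_M − 4·[v]_M = −2·(1) − 4·(0) + (2) − 4·(0) = 0
  L: −2·[μ]_L − 4·[τ]_L + [ψ]_L − 4·[v]_L = −2·(-1) − 4·(0) + (2) − 4·(1) = 0
  T: −2·[μ]_T − 4·[τ]_T + [ψ]_T − 4·[v]_T = −2·(-1) − 4·(1) + (-2) − 4·(-1) = 0
All base exponents vanish — dimensionless.

yes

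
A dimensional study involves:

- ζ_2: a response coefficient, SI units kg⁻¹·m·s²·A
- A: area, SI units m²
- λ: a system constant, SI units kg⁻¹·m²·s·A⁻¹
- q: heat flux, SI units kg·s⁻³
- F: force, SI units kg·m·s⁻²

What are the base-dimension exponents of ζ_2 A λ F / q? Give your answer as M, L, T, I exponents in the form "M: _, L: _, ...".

Collect each base-dimension exponent across the product:
  M: (-1) + (0) + (-1) − (1) + (1) = -2
  L: (1) + (2) + (2) − (0) + (1) = 6
  T: (2) + (0) + (1) − (-3) + (-2) = 4
  I: (1) + (0) + (-1) − (0) + (0) = 0
So the dimensions are [M⁻² L⁶ T⁴].

M: -2, L: 6, T: 4, I: 0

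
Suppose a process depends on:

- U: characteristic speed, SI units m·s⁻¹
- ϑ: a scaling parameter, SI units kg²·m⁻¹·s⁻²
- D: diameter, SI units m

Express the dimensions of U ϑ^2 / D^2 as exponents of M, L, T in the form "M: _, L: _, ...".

Collect each base-dimension exponent across the product:
  M: (0) + 2·(2) − 2·(0) = 4
  L: (1) + 2·(-1) − 2·(1) = -3
  T: (-1) + 2·(-2) − 2·(0) = -5
So the dimensions are [M⁴ L⁻³ T⁻⁵].

M: 4, L: -3, T: -5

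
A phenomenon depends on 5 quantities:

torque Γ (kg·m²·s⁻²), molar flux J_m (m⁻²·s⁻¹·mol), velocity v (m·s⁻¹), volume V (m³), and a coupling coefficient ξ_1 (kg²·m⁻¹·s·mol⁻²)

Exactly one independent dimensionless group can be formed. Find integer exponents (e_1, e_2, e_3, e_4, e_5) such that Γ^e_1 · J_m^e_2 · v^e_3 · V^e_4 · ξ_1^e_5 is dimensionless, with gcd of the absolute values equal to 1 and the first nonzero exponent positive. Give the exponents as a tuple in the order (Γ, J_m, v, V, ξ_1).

M: e_1·(1) + e_2·(0) + e_3·(0) + e_4·(0) + e_5·(2) = 0
L: e_1·(2) + e_2·(-2) + e_3·(1) + e_4·(3) + e_5·(-1) = 0
T: e_1·(-2) + e_2·(-1) + e_3·(-1) + e_4·(0) + e_5·(1) = 0
N: e_1·(0) + e_2·(1) + e_3·(0) + e_4·(0) + e_5·(-2) = 0
Solving this homogeneous linear system for the smallest-integer solution (first nonzero entry positive) gives (2, -2, -3, -2, -1).

(2, -2, -3, -2, -1)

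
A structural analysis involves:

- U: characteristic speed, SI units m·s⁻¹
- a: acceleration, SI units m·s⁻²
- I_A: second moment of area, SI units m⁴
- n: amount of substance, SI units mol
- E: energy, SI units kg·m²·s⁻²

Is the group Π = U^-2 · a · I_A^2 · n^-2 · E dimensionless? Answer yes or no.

no

Sum the exponent of each base dimension across the product:
  M: −2·[U]_M + [a]_M + 2·[I_A]_M − 2·[n]_M + [E]_M = −2·(0) + (0) + 2·(0) − 2·(0) + (1) = 1
  L: −2·[U]_L + [a]_L + 2·[I_A]_L − 2·[n]_L + [E]_L = −2·(1) + (1) + 2·(4) − 2·(0) + (2) = 9
  T: −2·[U]_T + [a]_T + 2·[I_A]_T − 2·[n]_T + [E]_T = −2·(-1) + (-2) + 2·(0) − 2·(0) + (-2) = -2
  N: −2·[U]_N + [a]_N + 2·[I_A]_N − 2·[n]_N + [E]_N = −2·(0) + (0) + 2·(0) − 2·(1) + (0) = -2
Net dimensions [M L⁹ T⁻² N⁻²] ≠ [1] — not dimensionless.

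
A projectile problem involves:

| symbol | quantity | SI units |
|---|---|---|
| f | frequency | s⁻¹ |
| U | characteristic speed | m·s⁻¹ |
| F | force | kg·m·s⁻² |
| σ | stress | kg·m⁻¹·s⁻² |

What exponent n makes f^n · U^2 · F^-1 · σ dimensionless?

-2

Balance the T exponent: (-1)·n from f, plus 2·(-1) − (-2) + (-2) = -2 from the rest, must sum to zero.
−n − 2 = 0, so n = -2.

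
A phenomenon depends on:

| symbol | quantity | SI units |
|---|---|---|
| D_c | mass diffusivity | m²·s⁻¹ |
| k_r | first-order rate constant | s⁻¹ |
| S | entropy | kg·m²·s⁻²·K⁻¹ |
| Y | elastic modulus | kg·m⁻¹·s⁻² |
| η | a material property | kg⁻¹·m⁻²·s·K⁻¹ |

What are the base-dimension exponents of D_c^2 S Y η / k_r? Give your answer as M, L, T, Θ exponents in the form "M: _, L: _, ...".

Collect each base-dimension exponent across the product:
  M: 2·(0) − (0) + (1) + (1) + (-1) = 1
  L: 2·(2) − (0) + (2) + (-1) + (-2) = 3
  T: 2·(-1) − (-1) + (-2) + (-2) + (1) = -4
  Θ: 2·(0) − (0) + (-1) + (0) + (-1) = -2
So the dimensions are [M L³ T⁻⁴ Θ⁻²].

M: 1, L: 3, T: -4, Θ: -2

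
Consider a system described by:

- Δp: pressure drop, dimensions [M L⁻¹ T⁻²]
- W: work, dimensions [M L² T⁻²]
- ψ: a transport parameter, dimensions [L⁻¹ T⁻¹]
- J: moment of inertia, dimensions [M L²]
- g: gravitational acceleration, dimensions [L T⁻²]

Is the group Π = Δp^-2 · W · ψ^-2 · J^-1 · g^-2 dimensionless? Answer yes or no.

Sum the exponent of each base dimension across the product:
  M: −2·[Δp]_M + [W]_M − 2·[ψ]_M − [J]_M − 2·[g]_M = −2·(1) + (1) − 2·(0) − (1) − 2·(0) = -2
  L: −2·[Δp]_L + [W]_L − 2·[ψ]_L − [J]_L − 2·[g]_L = −2·(-1) + (2) − 2·(-1) − (2) − 2·(1) = 2
  T: −2·[Δp]_T + [W]_T − 2·[ψ]_T − [J]_T − 2·[g]_T = −2·(-2) + (-2) − 2·(-1) − (0) − 2·(-2) = 8
Net dimensions [M⁻² L² T⁸] ≠ [1] — not dimensionless.

no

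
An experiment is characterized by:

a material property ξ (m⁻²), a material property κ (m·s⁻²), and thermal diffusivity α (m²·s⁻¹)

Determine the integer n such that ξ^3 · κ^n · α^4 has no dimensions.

-2

Balance the L exponent: (1)·n from κ, plus 3·(-2) + 4·(2) = 2 from the rest, must sum to zero.
n + 2 = 0, so n = -2.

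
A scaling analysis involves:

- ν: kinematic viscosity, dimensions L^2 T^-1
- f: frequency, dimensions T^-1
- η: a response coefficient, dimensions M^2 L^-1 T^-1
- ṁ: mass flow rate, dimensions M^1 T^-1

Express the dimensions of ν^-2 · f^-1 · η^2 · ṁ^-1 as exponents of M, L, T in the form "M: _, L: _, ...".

M: 3, L: -6, T: 2

Collect each base-dimension exponent across the product:
  M: −2·(0) − (0) + 2·(2) − (1) = 3
  L: −2·(2) − (0) + 2·(-1) − (0) = -6
  T: −2·(-1) − (-1) + 2·(-1) − (-1) = 2
So the dimensions are [M³ L⁻⁶ T²].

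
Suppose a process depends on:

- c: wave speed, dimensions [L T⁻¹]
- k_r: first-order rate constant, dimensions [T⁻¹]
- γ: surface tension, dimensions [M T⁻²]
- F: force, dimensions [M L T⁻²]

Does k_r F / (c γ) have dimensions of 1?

Sum the exponent of each base dimension across the product:
  M: −[c]_M + [k_r]_M − [γ]_M + [F]_M = −(0) + (0) − (1) + (1) = 0
  L: −[c]_L + [k_r]_L − [γ]_L + [F]_L = −(1) + (0) − (0) + (1) = 0
  T: −[c]_T + [k_r]_T − [γ]_T + [F]_T = −(-1) + (-1) − (-2) + (-2) = 0
All base exponents vanish — dimensionless.

yes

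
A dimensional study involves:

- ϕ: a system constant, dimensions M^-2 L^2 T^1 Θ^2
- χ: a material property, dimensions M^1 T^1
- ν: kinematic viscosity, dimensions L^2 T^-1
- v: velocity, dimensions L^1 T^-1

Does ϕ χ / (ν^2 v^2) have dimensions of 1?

Sum the exponent of each base dimension across the product:
  M: [ϕ]_M + [χ]_M − 2·[ν]_M − 2·[v]_M = (-2) + (1) − 2·(0) − 2·(0) = -1
  L: [ϕ]_L + [χ]_L − 2·[ν]_L − 2·[v]_L = (2) + (0) − 2·(2) − 2·(1) = -4
  T: [ϕ]_T + [χ]_T − 2·[ν]_T − 2·[v]_T = (1) + (1) − 2·(-1) − 2·(-1) = 6
  Θ: [ϕ]_Θ + [χ]_Θ − 2·[ν]_Θ − 2·[v]_Θ = (2) + (0) − 2·(0) − 2·(0) = 2
Net dimensions [M⁻¹ L⁻⁴ T⁶ Θ²] ≠ [1] — not dimensionless.

no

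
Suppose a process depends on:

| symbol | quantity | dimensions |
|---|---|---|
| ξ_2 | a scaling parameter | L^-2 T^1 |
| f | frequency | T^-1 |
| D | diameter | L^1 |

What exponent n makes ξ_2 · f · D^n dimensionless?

2

Balance the L exponent: (1)·n from D, plus (-2) + (0) = -2 from the rest, must sum to zero.
n − 2 = 0, so n = 2.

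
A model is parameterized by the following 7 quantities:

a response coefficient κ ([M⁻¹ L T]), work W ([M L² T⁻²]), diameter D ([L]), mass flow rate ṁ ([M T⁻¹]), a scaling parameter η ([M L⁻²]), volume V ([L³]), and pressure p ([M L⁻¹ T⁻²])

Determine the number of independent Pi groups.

4

There are 7 variables and 3 base dimensions (M, L, T).
The dimension matrix has rank 3.
Independent dimensionless groups: 7 − 3 = 4.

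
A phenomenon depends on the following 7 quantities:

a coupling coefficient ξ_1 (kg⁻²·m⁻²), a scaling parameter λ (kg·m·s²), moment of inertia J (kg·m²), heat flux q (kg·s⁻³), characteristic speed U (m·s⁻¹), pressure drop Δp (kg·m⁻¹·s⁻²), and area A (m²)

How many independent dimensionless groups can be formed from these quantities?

4

There are 7 variables and 3 base dimensions (M, L, T).
The dimension matrix has rank 3.
Independent dimensionless groups: 7 − 3 = 4.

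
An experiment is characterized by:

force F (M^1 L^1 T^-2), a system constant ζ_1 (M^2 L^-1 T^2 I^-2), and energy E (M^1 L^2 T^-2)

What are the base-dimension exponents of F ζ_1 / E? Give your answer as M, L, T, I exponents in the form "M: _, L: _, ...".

Collect each base-dimension exponent across the product:
  M: (1) + (2) − (1) = 2
  L: (1) + (-1) − (2) = -2
  T: (-2) + (2) − (-2) = 2
  I: (0) + (-2) − (0) = -2
So the dimensions are [M² L⁻² T² I⁻²].

M: 2, L: -2, T: 2, I: -2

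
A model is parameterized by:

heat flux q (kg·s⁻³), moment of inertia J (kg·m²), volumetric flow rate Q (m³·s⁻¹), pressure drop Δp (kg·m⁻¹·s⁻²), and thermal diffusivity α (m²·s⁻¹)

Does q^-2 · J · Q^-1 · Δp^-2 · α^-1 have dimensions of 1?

Sum the exponent of each base dimension across the product:
  M: −2·[q]_M + [J]_M − [Q]_M − 2·[Δp]_M − [α]_M = −2·(1) + (1) − (0) − 2·(1) − (0) = -3
  L: −2·[q]_L + [J]_L − [Q]_L − 2·[Δp]_L − [α]_L = −2·(0) + (2) − (3) − 2·(-1) − (2) = -1
  T: −2·[q]_T + [J]_T − [Q]_T − 2·[Δp]_T − [α]_T = −2·(-3) + (0) − (-1) − 2·(-2) − (-1) = 12
Net dimensions [M⁻³ L⁻¹ T¹²] ≠ [1] — not dimensionless.

no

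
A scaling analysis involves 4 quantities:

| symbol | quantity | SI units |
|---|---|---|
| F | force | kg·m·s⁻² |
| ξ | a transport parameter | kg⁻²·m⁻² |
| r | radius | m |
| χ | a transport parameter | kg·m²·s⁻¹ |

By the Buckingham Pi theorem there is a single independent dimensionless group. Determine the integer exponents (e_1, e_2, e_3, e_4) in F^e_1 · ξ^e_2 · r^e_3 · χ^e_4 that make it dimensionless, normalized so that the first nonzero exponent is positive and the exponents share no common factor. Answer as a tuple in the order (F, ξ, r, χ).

(2, -1, 4, -4)

M: e_1·(1) + e_2·(-2) + e_3·(0) + e_4·(1) = 0
L: e_1·(1) + e_2·(-2) + e_3·(1) + e_4·(2) = 0
T: e_1·(-2) + e_2·(0) + e_3·(0) + e_4·(-1) = 0
Solving this homogeneous linear system for the smallest-integer solution (first nonzero entry positive) gives (2, -1, 4, -4).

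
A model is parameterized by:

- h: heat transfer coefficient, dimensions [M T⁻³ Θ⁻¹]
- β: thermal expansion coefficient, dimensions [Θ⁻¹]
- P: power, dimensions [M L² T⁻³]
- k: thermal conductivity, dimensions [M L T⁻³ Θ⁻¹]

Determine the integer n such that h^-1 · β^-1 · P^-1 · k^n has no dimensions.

Balance the M exponent: (1)·n from k, plus −(1) − (0) − (1) = -2 from the rest, must sum to zero.
n − 2 = 0, so n = 2.

2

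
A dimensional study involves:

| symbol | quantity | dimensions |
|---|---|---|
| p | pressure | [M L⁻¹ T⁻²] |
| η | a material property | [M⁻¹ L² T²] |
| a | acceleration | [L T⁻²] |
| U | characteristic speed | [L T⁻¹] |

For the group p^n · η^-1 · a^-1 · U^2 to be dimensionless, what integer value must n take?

Balance the M exponent: (1)·n from p, plus −(-1) − (0) + 2·(0) = 1 from the rest, must sum to zero.
n + 1 = 0, so n = -1.

-1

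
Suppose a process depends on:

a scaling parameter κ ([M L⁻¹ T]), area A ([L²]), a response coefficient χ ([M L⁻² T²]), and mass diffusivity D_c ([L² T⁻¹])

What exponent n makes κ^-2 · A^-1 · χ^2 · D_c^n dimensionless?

2

Balance the L exponent: (2)·n from D_c, plus −2·(-1) − (2) + 2·(-2) = -4 from the rest, must sum to zero.
2n − 4 = 0, so n = 2.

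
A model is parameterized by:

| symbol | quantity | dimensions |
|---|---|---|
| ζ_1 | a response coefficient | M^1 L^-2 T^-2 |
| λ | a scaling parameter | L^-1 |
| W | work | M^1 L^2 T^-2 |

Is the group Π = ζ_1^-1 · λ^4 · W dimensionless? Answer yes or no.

yes

Sum the exponent of each base dimension across the product:
  M: −[ζ_1]_M + 4·[λ]_M + [W]_M = −(1) + 4·(0) + (1) = 0
  L: −[ζ_1]_L + 4·[λ]_L + [W]_L = −(-2) + 4·(-1) + (2) = 0
  T: −[ζ_1]_T + 4·[λ]_T + [W]_T = −(-2) + 4·(0) + (-2) = 0
All base exponents vanish — dimensionless.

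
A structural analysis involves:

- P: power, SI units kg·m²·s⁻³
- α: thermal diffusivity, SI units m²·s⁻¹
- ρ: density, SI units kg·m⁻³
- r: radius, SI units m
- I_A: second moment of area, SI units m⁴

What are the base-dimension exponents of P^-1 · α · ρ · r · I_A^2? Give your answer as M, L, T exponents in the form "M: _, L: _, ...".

M: 0, L: 6, T: 2

Collect each base-dimension exponent across the product:
  M: −(1) + (0) + (1) + (0) + 2·(0) = 0
  L: −(2) + (2) + (-3) + (1) + 2·(4) = 6
  T: −(-3) + (-1) + (0) + (0) + 2·(0) = 2
So the dimensions are [L⁶ T²].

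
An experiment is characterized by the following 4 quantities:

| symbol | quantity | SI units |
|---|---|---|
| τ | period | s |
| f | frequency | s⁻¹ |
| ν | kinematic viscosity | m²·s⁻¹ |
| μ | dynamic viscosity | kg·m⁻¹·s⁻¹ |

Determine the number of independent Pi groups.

1

There are 4 variables and 3 base dimensions (M, L, T).
The dimension matrix has rank 3.
Independent dimensionless groups: 4 − 3 = 1.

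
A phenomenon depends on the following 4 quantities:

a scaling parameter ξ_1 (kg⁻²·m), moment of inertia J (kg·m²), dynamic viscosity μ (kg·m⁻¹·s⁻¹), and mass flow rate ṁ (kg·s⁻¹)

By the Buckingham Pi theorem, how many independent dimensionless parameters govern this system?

There are 4 variables and 3 base dimensions (M, L, T).
The dimension matrix has rank 3.
Independent dimensionless groups: 4 − 3 = 1.

1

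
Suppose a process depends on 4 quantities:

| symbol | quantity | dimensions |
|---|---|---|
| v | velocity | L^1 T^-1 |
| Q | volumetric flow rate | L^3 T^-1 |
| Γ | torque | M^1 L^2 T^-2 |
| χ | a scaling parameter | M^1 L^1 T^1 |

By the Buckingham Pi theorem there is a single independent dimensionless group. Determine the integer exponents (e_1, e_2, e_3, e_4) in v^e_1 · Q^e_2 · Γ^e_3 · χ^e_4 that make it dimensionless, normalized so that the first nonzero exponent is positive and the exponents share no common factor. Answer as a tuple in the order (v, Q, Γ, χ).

M: e_1·(0) + e_2·(0) + e_3·(1) + e_4·(1) = 0
L: e_1·(1) + e_2·(3) + e_3·(2) + e_4·(1) = 0
T: e_1·(-1) + e_2·(-1) + e_3·(-2) + e_4·(1) = 0
Solving this homogeneous linear system for the smallest-integer solution (first nonzero entry positive) gives (4, -1, -1, 1).

(4, -1, -1, 1)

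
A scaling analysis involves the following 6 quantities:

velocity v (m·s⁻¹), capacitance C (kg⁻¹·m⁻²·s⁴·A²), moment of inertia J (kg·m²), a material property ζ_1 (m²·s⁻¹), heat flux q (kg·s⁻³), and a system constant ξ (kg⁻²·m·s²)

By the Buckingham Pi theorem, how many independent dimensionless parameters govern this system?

2

There are 6 variables and 4 base dimensions (M, L, T, I).
The dimension matrix has rank 4.
Independent dimensionless groups: 6 − 4 = 2.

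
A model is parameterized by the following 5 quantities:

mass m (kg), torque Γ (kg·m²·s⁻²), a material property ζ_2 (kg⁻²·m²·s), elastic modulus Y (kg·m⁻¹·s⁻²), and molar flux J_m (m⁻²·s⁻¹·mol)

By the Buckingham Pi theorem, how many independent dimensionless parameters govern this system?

1

There are 5 variables and 4 base dimensions (M, L, T, N).
The dimension matrix has rank 4.
Independent dimensionless groups: 5 − 4 = 1.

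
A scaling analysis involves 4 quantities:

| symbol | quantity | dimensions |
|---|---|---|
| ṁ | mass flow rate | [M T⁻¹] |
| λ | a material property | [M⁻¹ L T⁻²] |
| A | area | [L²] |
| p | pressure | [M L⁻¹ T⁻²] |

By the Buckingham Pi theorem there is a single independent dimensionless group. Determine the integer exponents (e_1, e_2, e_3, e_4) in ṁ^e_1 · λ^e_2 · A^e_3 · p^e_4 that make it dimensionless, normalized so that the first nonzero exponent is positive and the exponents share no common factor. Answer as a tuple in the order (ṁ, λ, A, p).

(4, 1, -2, -3)

M: e_1·(1) + e_2·(-1) + e_3·(0) + e_4·(1) = 0
L: e_1·(0) + e_2·(1) + e_3·(2) + e_4·(-1) = 0
T: e_1·(-1) + e_2·(-2) + e_3·(0) + e_4·(-2) = 0
Solving this homogeneous linear system for the smallest-integer solution (first nonzero entry positive) gives (4, 1, -2, -3).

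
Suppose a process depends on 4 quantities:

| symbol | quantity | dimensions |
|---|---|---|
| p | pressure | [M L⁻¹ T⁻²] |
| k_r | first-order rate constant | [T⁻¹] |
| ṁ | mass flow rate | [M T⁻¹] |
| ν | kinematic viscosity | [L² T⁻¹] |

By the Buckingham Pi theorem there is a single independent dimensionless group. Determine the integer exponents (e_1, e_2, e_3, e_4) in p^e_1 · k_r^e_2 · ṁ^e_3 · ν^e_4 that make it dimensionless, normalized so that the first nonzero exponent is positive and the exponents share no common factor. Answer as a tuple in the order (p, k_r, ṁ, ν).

M: e_1·(1) + e_2·(0) + e_3·(1) + e_4·(0) = 0
L: e_1·(-1) + e_2·(0) + e_3·(0) + e_4·(2) = 0
T: e_1·(-2) + e_2·(-1) + e_3·(-1) + e_4·(-1) = 0
Solving this homogeneous linear system for the smallest-integer solution (first nonzero entry positive) gives (2, -3, -2, 1).

(2, -3, -2, 1)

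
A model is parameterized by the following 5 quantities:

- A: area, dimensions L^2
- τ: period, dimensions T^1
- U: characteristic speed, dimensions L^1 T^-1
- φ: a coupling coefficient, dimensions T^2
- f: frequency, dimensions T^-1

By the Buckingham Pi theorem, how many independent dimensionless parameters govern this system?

There are 5 variables and 2 base dimensions (L, T).
The dimension matrix has rank 2.
Independent dimensionless groups: 5 − 2 = 3.

3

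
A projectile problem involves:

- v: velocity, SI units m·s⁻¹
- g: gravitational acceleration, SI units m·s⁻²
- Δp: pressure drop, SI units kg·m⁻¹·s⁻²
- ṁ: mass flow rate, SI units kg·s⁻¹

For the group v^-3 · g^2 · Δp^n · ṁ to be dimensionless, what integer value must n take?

Balance the M exponent: (1)·n from Δp, plus −3·(0) + 2·(0) + (1) = 1 from the rest, must sum to zero.
n + 1 = 0, so n = -1.

-1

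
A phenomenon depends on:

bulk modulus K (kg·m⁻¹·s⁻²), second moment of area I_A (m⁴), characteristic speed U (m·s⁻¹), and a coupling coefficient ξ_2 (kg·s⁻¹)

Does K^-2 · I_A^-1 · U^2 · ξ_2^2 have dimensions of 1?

yes

Sum the exponent of each base dimension across the product:
  M: −2·[K]_M − [I_A]_M + 2·[U]_M + 2·[ξ_2]_M = −2·(1) − (0) + 2·(0) + 2·(1) = 0
  L: −2·[K]_L − [I_A]_L + 2·[U]_L + 2·[ξ_2]_L = −2·(-1) − (4) + 2·(1) + 2·(0) = 0
  T: −2·[K]_T − [I_A]_T + 2·[U]_T + 2·[ξ_2]_T = −2·(-2) − (0) + 2·(-1) + 2·(-1) = 0
  Θ: −2·[K]_Θ − [I_A]_Θ + 2·[U]_Θ + 2·[ξ_2]_Θ = −2·(0) − (0) + 2·(0) + 2·(0) = 0
All base exponents vanish — dimensionless.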